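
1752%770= 212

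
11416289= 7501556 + 3914733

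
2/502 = 1/251 = 0.00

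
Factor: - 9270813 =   -  3^1*53^1*199^1*293^1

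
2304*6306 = 14529024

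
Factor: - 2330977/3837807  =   - 3^( - 3 ) * 11^1*19^2 * 307^( - 1) * 463^( - 1 )*587^1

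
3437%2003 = 1434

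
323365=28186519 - 27863154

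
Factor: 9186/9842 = 3^1  *7^( - 1)*19^( - 1 )*37^(  -  1 )*  1531^1= 4593/4921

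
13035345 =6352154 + 6683191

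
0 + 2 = 2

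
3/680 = 3/680 = 0.00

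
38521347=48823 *789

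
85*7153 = 608005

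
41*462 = 18942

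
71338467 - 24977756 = 46360711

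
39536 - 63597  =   - 24061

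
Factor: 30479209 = 23^1*1325183^1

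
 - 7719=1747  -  9466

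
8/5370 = 4/2685 =0.00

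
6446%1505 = 426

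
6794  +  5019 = 11813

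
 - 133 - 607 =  - 740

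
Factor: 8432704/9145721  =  2^6*7^2 * 13^( - 1)*157^(- 1) * 2689^1 * 4481^(-1)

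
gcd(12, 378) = 6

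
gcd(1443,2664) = 111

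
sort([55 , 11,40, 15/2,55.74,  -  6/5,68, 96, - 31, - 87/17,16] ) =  [ - 31, - 87/17, - 6/5 , 15/2,11, 16,40,55,55.74, 68,96]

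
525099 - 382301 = 142798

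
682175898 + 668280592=1350456490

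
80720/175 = 461 + 9/35 = 461.26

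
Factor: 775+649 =2^4*89^1= 1424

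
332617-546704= -214087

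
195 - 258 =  - 63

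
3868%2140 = 1728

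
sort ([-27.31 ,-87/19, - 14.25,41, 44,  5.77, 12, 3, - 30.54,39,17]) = [ - 30.54, - 27.31, - 14.25,-87/19,  3 , 5.77,12, 17, 39,41, 44]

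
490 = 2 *245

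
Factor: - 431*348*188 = -28197744 = - 2^4*3^1*29^1*47^1 *431^1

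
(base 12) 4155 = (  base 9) 10682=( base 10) 7121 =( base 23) dae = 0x1BD1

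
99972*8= 799776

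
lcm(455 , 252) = 16380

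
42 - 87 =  - 45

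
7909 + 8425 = 16334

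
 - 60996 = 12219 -73215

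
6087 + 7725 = 13812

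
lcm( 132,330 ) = 660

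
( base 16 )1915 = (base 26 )9cp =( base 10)6421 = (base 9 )8724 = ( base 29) 7ic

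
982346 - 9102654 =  - 8120308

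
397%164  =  69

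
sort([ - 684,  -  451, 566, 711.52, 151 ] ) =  [ - 684, - 451, 151,  566, 711.52 ]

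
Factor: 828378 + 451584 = 1279962 = 2^1 * 3^4*7901^1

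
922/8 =115 +1/4 = 115.25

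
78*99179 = 7735962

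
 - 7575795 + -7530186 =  - 15105981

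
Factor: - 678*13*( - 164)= 1445496 = 2^3*3^1  *13^1*41^1 * 113^1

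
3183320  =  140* 22738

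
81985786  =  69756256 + 12229530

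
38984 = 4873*8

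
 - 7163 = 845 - 8008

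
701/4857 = 701/4857 = 0.14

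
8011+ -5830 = 2181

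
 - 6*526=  - 3156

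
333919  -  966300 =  - 632381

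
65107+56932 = 122039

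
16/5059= 16/5059=0.00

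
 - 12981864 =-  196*66234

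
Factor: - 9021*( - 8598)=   77562558 = 2^1*3^2*31^1*97^1 * 1433^1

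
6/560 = 3/280  =  0.01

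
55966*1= 55966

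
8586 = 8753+  -  167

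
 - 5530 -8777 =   -  14307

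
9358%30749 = 9358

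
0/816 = 0 = 0.00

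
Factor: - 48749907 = - 3^1*2251^1*7219^1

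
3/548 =3/548 = 0.01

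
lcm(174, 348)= 348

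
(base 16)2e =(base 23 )20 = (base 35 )1b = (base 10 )46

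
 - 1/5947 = -1/5947 = - 0.00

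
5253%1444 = 921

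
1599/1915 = 1599/1915  =  0.83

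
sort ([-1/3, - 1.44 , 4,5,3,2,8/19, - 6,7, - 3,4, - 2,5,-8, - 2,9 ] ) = [ - 8 ,  -  6,-3, - 2,-2,-1.44, - 1/3, 8/19,2,3,4,4,  5,5, 7, 9 ] 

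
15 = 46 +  - 31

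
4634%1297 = 743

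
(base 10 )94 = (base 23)42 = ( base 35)2O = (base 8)136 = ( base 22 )46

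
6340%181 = 5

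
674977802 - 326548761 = 348429041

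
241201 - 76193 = 165008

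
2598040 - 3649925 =-1051885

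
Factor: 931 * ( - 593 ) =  - 552083= - 7^2*19^1 *593^1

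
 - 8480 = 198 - 8678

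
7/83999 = 7/83999= 0.00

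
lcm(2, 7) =14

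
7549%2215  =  904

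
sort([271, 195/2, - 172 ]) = [- 172,195/2, 271]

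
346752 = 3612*96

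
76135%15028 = 995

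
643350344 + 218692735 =862043079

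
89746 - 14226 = 75520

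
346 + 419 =765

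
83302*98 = 8163596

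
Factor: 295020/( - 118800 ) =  - 2^( - 2)*3^(-1 ) * 5^(-1) * 149^1=- 149/60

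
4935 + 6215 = 11150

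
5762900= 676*8525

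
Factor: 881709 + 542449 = 1424158 = 2^1*17^1*41887^1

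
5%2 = 1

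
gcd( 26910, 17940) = 8970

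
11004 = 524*21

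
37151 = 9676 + 27475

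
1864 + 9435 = 11299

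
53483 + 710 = 54193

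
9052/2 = 4526 = 4526.00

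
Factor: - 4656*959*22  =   - 98232288 = - 2^5*  3^1*7^1*11^1*97^1*137^1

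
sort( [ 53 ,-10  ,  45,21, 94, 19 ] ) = [ - 10,19, 21, 45 , 53, 94] 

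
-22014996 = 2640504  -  24655500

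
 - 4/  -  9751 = 4/9751=   0.00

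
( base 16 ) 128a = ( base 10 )4746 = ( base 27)6dl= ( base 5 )122441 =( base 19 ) D2F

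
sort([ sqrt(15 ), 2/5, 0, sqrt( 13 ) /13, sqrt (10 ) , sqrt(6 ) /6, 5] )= [ 0, sqrt( 13 )/13, 2/5,sqrt(6 )/6, sqrt( 10 ), sqrt(15 ), 5] 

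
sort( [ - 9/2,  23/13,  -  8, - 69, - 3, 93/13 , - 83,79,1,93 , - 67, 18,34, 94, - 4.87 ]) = [ - 83, - 69,  -  67 , - 8, - 4.87 , - 9/2, - 3,1, 23/13,93/13, 18,34,79, 93, 94 ]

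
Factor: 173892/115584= 337/224= 2^( - 5)*7^(  -  1 )*337^1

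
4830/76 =2415/38 =63.55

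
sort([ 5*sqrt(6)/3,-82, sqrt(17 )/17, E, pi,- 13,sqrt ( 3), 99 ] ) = [ - 82, - 13,sqrt( 17)/17, sqrt( 3),E,pi,5*  sqrt(6)/3, 99]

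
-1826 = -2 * 913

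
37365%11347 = 3324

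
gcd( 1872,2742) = 6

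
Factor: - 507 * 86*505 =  - 22019010 = -2^1 * 3^1*5^1*13^2*43^1 * 101^1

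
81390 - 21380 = 60010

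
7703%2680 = 2343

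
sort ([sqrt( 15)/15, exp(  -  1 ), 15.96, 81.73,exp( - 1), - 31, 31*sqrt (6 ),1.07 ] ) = [ -31, sqrt( 15) /15,exp(-1), exp( - 1), 1.07,15.96, 31 * sqrt( 6),81.73] 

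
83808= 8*10476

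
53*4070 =215710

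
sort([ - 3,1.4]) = [  -  3,1.4 ] 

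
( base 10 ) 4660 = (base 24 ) 824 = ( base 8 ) 11064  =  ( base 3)20101121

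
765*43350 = 33162750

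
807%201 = 3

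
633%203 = 24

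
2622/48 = 437/8 =54.62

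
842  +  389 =1231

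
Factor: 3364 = 2^2*29^2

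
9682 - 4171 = 5511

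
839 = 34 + 805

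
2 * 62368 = 124736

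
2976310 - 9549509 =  - 6573199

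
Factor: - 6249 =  - 3^1 * 2083^1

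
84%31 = 22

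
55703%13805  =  483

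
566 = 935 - 369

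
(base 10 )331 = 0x14b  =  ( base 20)gb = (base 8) 513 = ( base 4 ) 11023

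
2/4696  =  1/2348 = 0.00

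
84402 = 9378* 9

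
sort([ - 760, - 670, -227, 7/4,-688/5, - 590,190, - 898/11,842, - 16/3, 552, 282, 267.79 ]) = [ - 760, - 670, - 590, - 227, - 688/5, - 898/11 , - 16/3, 7/4 , 190,267.79,282, 552, 842] 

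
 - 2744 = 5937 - 8681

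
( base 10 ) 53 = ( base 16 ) 35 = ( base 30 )1n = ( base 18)2H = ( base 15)38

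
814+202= 1016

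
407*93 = 37851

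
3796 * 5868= 22274928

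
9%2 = 1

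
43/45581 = 43/45581 = 0.00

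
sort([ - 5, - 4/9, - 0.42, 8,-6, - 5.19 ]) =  [-6,  -  5.19, - 5,-4/9, - 0.42,8 ] 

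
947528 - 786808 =160720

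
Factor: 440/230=44/23  =  2^2*11^1  *23^( - 1) 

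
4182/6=697 = 697.00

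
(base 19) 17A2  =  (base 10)9578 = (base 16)256a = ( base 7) 36632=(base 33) 8q8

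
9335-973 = 8362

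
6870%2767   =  1336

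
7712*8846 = 68220352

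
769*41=31529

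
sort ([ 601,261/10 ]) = [261/10,  601] 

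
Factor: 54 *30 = 2^2  *  3^4*5^1 = 1620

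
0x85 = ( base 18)77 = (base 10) 133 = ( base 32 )45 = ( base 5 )1013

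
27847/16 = 1740+ 7/16 = 1740.44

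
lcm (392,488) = 23912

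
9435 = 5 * 1887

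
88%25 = 13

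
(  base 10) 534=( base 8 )1026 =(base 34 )fo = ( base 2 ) 1000010110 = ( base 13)321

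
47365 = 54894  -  7529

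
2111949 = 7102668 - 4990719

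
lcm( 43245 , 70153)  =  3156885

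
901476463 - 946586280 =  - 45109817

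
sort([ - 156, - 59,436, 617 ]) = [ - 156, - 59, 436,617 ] 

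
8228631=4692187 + 3536444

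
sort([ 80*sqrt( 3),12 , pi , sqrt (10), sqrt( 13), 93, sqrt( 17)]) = [ pi,sqrt( 10),sqrt (13 ) , sqrt( 17),  12, 93, 80*sqrt( 3) ] 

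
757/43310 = 757/43310 = 0.02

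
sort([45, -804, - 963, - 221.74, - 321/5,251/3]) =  [ - 963 , - 804,-221.74, - 321/5, 45,251/3] 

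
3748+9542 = 13290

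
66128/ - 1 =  - 66128 + 0/1 =-  66128.00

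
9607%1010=517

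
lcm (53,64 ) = 3392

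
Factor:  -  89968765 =- 5^1*89^1*181^1*1117^1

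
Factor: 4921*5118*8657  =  218032414446 = 2^1*3^1*7^1*11^1*19^1 * 37^1*787^1*853^1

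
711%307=97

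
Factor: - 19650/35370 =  - 5/9= - 3^(  -  2)*5^1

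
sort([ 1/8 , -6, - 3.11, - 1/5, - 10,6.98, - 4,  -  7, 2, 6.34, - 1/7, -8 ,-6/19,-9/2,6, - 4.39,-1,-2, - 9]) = [-10, - 9,-8, -7,-6, - 9/2, - 4.39,-4, - 3.11,-2, - 1, - 6/19 , - 1/5, - 1/7, 1/8 , 2, 6, 6.34, 6.98]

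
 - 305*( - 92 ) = 28060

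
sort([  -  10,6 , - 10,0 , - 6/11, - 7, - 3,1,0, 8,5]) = [-10 , - 10, - 7 , - 3, - 6/11,0, 0, 1,5, 6,8] 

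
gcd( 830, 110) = 10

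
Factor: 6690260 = 2^2*5^1*334513^1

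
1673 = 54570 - 52897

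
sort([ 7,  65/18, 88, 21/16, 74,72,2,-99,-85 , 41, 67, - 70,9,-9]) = [ - 99,-85  ,  -  70  ,  -  9,  21/16,2, 65/18,7,  9, 41 , 67,72,74, 88]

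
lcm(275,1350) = 14850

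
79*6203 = 490037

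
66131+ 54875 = 121006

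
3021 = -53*(-57)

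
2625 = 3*875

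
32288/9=32288/9 = 3587.56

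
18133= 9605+8528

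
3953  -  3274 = 679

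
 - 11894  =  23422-35316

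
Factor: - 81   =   - 3^4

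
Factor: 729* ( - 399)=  - 290871 = - 3^7 * 7^1*19^1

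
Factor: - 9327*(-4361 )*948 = 38559944556 = 2^2*3^2*7^2*79^1*89^1*3109^1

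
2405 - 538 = 1867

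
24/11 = 2 + 2/11 =2.18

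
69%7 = 6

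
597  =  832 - 235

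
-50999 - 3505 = -54504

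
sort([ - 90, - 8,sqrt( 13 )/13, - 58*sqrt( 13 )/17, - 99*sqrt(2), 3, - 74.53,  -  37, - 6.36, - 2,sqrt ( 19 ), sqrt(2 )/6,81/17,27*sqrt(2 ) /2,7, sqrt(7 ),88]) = [ - 99*sqrt( 2 ), - 90,  -  74.53 , - 37, - 58*sqrt( 13 ) /17, - 8, - 6.36, - 2, sqrt (2)/6 , sqrt( 13 ) /13,  sqrt( 7 ) , 3, sqrt( 19 ), 81/17,7 , 27*sqrt( 2 )/2,88] 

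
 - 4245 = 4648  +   - 8893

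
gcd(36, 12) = 12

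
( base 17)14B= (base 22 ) gg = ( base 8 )560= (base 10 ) 368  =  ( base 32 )BG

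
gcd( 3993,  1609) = 1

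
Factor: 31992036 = 2^2  *  3^1 *199^1*13397^1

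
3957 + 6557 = 10514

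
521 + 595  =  1116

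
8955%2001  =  951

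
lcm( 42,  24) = 168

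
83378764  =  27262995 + 56115769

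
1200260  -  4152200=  - 2951940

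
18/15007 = 18/15007  =  0.00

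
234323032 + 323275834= 557598866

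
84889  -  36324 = 48565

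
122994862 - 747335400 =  - 624340538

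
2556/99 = 284/11 =25.82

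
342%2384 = 342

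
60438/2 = 30219 =30219.00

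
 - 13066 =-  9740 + - 3326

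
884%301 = 282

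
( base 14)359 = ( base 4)22123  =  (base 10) 667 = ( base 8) 1233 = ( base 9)821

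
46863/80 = 585+ 63/80 = 585.79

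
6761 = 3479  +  3282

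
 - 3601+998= - 2603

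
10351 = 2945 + 7406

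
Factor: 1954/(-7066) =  - 977^1* 3533^( - 1 ) = - 977/3533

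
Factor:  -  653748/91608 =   -  2^ (-1 )*11^(- 1)*157^1  =  - 157/22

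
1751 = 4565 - 2814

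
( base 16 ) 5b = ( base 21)47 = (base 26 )3D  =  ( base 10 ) 91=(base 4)1123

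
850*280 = 238000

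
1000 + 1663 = 2663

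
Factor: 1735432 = 2^3*53^1*4093^1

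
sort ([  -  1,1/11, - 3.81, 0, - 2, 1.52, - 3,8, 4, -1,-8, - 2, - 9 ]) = [- 9, - 8, - 3.81,-3, - 2,-2,-1,- 1 , 0, 1/11,1.52, 4, 8 ]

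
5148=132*39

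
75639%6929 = 6349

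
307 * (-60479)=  - 18567053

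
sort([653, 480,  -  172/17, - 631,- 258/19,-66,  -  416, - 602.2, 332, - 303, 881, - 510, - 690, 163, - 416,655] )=[- 690,- 631 , -602.2,-510,- 416, - 416, - 303, - 66, - 258/19, - 172/17,163,332, 480,  653,  655, 881]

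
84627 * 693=58646511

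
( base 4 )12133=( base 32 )CV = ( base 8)637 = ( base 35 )bu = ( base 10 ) 415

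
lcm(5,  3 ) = 15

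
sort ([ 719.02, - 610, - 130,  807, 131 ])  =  [  -  610, - 130,131 , 719.02,807]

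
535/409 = 535/409 = 1.31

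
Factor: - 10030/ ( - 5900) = 17/10 = 2^( - 1 ) *5^( - 1)*17^1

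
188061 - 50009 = 138052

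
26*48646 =1264796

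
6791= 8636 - 1845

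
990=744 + 246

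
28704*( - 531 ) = - 15241824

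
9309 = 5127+4182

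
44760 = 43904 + 856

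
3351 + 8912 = 12263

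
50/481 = 50/481 = 0.10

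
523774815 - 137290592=386484223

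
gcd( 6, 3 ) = 3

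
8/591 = 8/591 = 0.01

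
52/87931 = 52/87931=0.00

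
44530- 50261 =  - 5731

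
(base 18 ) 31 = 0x37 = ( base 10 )55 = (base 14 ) 3d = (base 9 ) 61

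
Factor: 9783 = 3^2*1087^1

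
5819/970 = 5819/970  =  6.00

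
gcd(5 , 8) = 1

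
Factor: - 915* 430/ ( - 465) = 26230/31 = 2^1*5^1*31^( - 1)*43^1*61^1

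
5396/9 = 599 + 5/9 = 599.56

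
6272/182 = 34 +6/13= 34.46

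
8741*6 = 52446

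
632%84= 44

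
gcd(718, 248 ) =2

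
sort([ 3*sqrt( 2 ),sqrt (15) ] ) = [sqrt (15),3*sqrt( 2)] 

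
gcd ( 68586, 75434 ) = 2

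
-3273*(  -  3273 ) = 10712529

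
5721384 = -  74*(  -  77316)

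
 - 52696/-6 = 26348/3 = 8782.67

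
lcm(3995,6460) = 303620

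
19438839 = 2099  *9261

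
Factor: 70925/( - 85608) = - 2^ ( - 3)*3^ (  -  2 )*5^2 * 29^( - 1)*41^( - 1)*2837^1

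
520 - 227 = 293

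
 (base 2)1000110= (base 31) 28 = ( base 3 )2121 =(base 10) 70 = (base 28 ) 2e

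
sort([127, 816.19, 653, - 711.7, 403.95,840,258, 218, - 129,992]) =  [ - 711.7, - 129 , 127,218, 258, 403.95,653, 816.19,840,992]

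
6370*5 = 31850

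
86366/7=12338 = 12338.00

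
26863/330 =81 + 133/330 = 81.40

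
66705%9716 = 8409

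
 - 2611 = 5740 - 8351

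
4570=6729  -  2159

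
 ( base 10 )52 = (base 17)31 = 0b110100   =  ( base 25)22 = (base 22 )28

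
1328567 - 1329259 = -692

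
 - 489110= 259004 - 748114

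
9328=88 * 106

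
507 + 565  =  1072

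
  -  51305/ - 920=10261/184 = 55.77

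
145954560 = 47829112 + 98125448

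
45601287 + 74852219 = 120453506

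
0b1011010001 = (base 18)241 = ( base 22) 1ah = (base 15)331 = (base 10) 721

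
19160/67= 285 + 65/67 = 285.97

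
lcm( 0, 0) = 0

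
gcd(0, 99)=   99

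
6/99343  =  6/99343 = 0.00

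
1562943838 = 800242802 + 762701036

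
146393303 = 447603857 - 301210554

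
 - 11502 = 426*( - 27) 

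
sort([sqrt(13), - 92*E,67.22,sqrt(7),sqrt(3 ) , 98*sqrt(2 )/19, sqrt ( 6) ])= [- 92*E,sqrt(3),sqrt( 6), sqrt(7 ),sqrt (13),98*sqrt( 2 )/19,67.22]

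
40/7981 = 40/7981 = 0.01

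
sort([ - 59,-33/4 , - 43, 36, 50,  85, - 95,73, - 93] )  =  [-95, - 93,-59,  -  43, - 33/4, 36, 50 , 73, 85] 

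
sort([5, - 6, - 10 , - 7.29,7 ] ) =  [ - 10, - 7.29,-6, 5,7]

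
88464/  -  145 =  - 611 + 131/145 = - 610.10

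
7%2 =1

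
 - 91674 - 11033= - 102707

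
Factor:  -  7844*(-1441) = 2^2*11^1*37^1*53^1*131^1= 11303204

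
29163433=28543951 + 619482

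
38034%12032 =1938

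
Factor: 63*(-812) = - 2^2* 3^2  *7^2*29^1 = -51156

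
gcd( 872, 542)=2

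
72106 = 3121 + 68985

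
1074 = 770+304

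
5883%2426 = 1031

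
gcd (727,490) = 1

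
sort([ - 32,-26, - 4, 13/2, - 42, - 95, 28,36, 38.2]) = [- 95 ,-42, - 32, - 26,-4,13/2, 28,36,38.2]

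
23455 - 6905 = 16550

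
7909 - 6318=1591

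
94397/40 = 2359 + 37/40 = 2359.93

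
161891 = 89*1819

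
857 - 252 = 605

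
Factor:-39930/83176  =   - 2^( - 2)*3^1*5^1*11^3*37^( -1)*281^( - 1 )= - 19965/41588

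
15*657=9855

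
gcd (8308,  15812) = 268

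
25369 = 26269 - 900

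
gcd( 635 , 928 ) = 1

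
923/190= 923/190 = 4.86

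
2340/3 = 780 = 780.00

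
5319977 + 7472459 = 12792436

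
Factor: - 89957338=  - 2^1*757^1*59417^1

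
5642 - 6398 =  - 756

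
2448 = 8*306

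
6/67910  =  3/33955 = 0.00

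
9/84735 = 1/9415 = 0.00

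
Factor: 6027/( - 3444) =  - 2^( - 2)*  7^1 =- 7/4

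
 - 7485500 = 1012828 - 8498328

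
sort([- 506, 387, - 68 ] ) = [ - 506 , - 68, 387] 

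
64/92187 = 64/92187  =  0.00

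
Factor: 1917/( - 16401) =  - 3^2*7^( - 1)*11^( - 1 )=- 9/77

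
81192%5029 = 728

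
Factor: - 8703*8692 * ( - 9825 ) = 743226626700 = 2^2 * 3^3*5^2*41^1*53^1* 131^1 * 967^1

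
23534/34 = 692 + 3/17  =  692.18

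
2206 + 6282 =8488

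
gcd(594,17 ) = 1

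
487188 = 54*9022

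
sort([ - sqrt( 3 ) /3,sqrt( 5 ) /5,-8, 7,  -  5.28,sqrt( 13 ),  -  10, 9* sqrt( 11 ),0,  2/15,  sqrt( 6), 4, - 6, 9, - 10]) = [-10,  -  10, - 8, - 6, - 5.28, - sqrt (3)/3,  0, 2/15 , sqrt(5) /5,sqrt( 6 ),sqrt(13 ), 4,  7, 9, 9 * sqrt (11)] 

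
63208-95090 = -31882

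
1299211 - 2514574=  - 1215363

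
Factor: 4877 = 4877^1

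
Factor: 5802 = 2^1* 3^1*967^1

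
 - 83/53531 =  - 83/53531 = - 0.00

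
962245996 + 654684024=1616930020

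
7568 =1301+6267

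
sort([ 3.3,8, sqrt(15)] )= [ 3.3,sqrt(15),8]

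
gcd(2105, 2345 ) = 5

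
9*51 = 459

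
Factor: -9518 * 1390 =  - 13230020 = - 2^2 * 5^1 * 139^1 * 4759^1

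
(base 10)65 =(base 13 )50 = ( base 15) 45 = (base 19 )38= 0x41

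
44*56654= 2492776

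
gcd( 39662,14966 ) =14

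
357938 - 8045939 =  - 7688001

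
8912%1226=330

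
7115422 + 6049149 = 13164571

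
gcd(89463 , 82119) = 3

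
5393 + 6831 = 12224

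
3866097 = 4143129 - 277032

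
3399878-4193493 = -793615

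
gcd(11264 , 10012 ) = 4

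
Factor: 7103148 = 2^2*3^1*13^1 * 45533^1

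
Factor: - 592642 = - 2^1*257^1  *1153^1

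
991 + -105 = 886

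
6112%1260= 1072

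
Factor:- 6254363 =-19^1 *329177^1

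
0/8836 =0  =  0.00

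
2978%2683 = 295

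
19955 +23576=43531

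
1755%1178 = 577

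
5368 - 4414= 954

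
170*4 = 680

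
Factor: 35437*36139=1280657743 = 71^1 * 509^1 * 35437^1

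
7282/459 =7282/459 = 15.86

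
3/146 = 3/146 = 0.02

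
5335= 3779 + 1556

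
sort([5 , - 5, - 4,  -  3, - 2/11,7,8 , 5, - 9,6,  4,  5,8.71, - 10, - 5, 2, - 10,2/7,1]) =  [- 10, - 10, - 9, - 5, - 5, - 4,-3, - 2/11,2/7, 1,  2,4,5,  5 , 5 , 6,7,  8,  8.71 ]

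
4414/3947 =1 + 467/3947 = 1.12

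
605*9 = 5445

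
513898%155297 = 48007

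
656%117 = 71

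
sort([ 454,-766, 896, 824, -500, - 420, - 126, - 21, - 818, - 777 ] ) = [-818 ,- 777,-766  , - 500, - 420, - 126,-21, 454,824, 896 ] 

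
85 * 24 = 2040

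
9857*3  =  29571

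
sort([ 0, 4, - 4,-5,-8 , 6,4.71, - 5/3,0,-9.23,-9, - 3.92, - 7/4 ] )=[ - 9.23 , - 9, - 8, - 5 ,  -  4, - 3.92,-7/4,  -  5/3, 0,0, 4,4.71, 6]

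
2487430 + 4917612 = 7405042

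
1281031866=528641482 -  - 752390384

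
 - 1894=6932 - 8826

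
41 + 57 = 98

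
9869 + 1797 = 11666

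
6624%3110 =404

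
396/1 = 396 =396.00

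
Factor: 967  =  967^1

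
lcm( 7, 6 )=42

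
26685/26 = 1026+ 9/26 = 1026.35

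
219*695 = 152205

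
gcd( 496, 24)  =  8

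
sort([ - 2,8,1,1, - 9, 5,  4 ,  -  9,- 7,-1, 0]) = [  -  9, - 9,-7 , - 2,- 1, 0,  1, 1,4,5, 8]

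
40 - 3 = 37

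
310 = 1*310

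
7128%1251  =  873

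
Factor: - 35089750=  - 2^1* 5^3*97^1*1447^1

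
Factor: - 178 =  - 2^1*89^1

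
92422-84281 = 8141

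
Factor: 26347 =26347^1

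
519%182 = 155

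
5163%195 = 93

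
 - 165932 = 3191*( - 52)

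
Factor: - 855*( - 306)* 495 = 2^1*3^6 * 5^2*11^1*17^1*19^1 = 129506850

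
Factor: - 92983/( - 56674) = 2^( - 1 )*11^1*43^ (  -  1)*79^1*107^1*659^(-1) 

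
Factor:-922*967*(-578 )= 515329772  =  2^2 * 17^2*461^1*967^1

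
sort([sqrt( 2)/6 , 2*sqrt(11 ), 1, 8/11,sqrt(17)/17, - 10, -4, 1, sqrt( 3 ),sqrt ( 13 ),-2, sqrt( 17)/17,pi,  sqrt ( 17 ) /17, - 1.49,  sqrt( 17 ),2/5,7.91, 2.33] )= [ -10,-4, - 2, - 1.49, sqrt( 2) /6, sqrt(17 )/17, sqrt( 17 ) /17, sqrt( 17)/17, 2/5,8/11, 1,1,sqrt(3 ), 2.33, pi, sqrt(13 ), sqrt( 17), 2*sqrt( 11), 7.91]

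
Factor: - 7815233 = -79^1 * 98927^1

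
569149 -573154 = - 4005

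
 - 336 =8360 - 8696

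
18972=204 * 93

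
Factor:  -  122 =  - 2^1*61^1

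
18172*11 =199892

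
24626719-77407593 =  - 52780874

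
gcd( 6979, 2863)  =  7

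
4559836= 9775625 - 5215789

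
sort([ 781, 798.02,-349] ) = [ -349, 781, 798.02]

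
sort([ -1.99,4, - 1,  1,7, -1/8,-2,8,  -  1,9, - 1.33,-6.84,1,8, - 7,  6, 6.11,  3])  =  [ - 7,  -  6.84, - 2,  -  1.99, - 1.33, - 1, - 1,-1/8,1,1, 3,4,6,6.11,7,8,8, 9]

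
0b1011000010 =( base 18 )234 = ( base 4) 23002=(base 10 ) 706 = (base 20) 1F6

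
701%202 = 95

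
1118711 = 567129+551582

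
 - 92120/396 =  - 233 + 37/99= - 232.63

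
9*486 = 4374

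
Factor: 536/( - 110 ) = - 2^2*5^( - 1 )*11^( - 1)*67^1 = - 268/55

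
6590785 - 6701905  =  -111120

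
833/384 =2 + 65/384 = 2.17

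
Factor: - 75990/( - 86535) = 2^1*3^( - 2)*17^1*149^1*641^ (-1) = 5066/5769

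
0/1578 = 0=0.00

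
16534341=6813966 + 9720375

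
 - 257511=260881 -518392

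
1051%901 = 150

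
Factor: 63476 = 2^2*7^1*2267^1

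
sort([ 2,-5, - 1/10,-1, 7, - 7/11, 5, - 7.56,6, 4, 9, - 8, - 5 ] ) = [ - 8, - 7.56, - 5,-5, - 1, - 7/11 , - 1/10, 2, 4,5, 6,  7, 9]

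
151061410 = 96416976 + 54644434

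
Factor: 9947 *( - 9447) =  -  3^1*7^3* 29^1*47^1*67^1 = -  93969309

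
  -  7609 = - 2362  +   - 5247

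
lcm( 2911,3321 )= 235791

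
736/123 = 5 + 121/123 = 5.98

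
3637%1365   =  907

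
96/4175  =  96/4175  =  0.02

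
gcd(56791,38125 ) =61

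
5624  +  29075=34699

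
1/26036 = 1/26036 = 0.00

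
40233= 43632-3399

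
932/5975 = 932/5975 = 0.16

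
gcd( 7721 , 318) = 1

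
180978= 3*60326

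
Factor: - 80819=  - 80819^1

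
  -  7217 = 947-8164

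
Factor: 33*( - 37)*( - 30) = 36630 = 2^1*3^2*5^1*11^1*37^1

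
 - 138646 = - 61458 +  - 77188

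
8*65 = 520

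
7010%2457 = 2096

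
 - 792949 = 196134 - 989083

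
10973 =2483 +8490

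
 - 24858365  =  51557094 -76415459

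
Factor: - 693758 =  - 2^1*13^1*26683^1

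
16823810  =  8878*1895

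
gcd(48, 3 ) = 3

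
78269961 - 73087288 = 5182673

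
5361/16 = 335+1/16 = 335.06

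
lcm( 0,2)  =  0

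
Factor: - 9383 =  - 11^1*853^1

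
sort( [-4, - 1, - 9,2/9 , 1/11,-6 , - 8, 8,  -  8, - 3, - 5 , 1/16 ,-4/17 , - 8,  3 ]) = [ - 9, - 8, - 8, - 8, - 6, - 5, - 4, - 3, - 1, - 4/17, 1/16, 1/11, 2/9,3, 8]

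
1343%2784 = 1343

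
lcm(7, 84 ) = 84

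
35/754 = 35/754 = 0.05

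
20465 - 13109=7356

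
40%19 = 2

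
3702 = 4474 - 772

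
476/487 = 476/487 =0.98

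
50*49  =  2450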